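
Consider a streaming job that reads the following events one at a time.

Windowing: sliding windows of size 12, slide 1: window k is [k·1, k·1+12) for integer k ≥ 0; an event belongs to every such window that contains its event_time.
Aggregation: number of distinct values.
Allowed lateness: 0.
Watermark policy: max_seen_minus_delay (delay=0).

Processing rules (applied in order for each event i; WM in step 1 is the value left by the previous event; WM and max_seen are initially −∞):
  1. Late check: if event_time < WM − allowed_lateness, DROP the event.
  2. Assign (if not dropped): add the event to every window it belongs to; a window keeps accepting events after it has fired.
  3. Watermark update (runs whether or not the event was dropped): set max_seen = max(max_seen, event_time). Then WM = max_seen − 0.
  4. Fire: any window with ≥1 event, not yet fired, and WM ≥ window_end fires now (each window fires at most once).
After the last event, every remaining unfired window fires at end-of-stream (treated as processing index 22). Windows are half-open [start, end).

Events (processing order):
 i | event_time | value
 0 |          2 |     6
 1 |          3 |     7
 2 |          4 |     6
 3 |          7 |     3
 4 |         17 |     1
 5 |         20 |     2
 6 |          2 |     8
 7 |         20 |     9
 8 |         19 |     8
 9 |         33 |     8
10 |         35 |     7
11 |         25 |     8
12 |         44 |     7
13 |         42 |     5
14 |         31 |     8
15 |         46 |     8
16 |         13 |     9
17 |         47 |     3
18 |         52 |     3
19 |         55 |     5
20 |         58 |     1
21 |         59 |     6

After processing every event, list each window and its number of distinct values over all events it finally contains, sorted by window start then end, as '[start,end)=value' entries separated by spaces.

i=0 t=2 v=6: → [2,14),[1,13),[0,12); WM=2
i=1 t=3 v=7: → [3,15),[2,14),[1,13),[0,12); WM=3
i=2 t=4 v=6: → [4,16),[3,15),[2,14),[1,13),[0,12); WM=4
i=3 t=7 v=3: → [7,19),[6,18),[5,17),[4,16),[3,15),[2,14),[1,13),[0,12); WM=7
i=4 t=17 v=1: → [17,29),[16,28),[15,27),[14,26),[13,25),[12,24),[11,23),[10,22),[9,21),[8,20),[7,19),[6,18); WM=17; [0,12) fires=3 [1,13) fires=3 [2,14) fires=3 [3,15) fires=3 [4,16) fires=2 [5,17) fires=1
i=5 t=20 v=2: → [20,32),[19,31),[18,30),[17,29),[16,28),[15,27),[14,26),[13,25),[12,24),[11,23),[10,22),[9,21); WM=20; [6,18) fires=2 [7,19) fires=2 [8,20) fires=1
i=6 t=2 v=8: DROP (t<20-0); WM=20
i=7 t=20 v=9: → [20,32),[19,31),[18,30),[17,29),[16,28),[15,27),[14,26),[13,25),[12,24),[11,23),[10,22),[9,21); WM=20
i=8 t=19 v=8: DROP (t<20-0); WM=20
i=9 t=33 v=8: → [33,45),[32,44),[31,43),[30,42),[29,41),[28,40),[27,39),[26,38),[25,37),[24,36),[23,35),[22,34); WM=33; [9,21) fires=3 [10,22) fires=3 [11,23) fires=3 [12,24) fires=3 [13,25) fires=3 [14,26) fires=3 [15,27) fires=3 [16,28) fires=3 [17,29) fires=3 [18,30) fires=2 [19,31) fires=2 [20,32) fires=2
i=10 t=35 v=7: → [35,47),[34,46),[33,45),[32,44),[31,43),[30,42),[29,41),[28,40),[27,39),[26,38),[25,37),[24,36); WM=35; [22,34) fires=1 [23,35) fires=1
i=11 t=25 v=8: DROP (t<35-0); WM=35
i=12 t=44 v=7: → [44,56),[43,55),[42,54),[41,53),[40,52),[39,51),[38,50),[37,49),[36,48),[35,47),[34,46),[33,45); WM=44; [24,36) fires=2 [25,37) fires=2 [26,38) fires=2 [27,39) fires=2 [28,40) fires=2 [29,41) fires=2 [30,42) fires=2 [31,43) fires=2 [32,44) fires=2
i=13 t=42 v=5: DROP (t<44-0); WM=44
i=14 t=31 v=8: DROP (t<44-0); WM=44
i=15 t=46 v=8: → [46,58),[45,57),[44,56),[43,55),[42,54),[41,53),[40,52),[39,51),[38,50),[37,49),[36,48),[35,47); WM=46; [33,45) fires=2 [34,46) fires=1
i=16 t=13 v=9: DROP (t<46-0); WM=46
i=17 t=47 v=3: → [47,59),[46,58),[45,57),[44,56),[43,55),[42,54),[41,53),[40,52),[39,51),[38,50),[37,49),[36,48); WM=47; [35,47) fires=2
i=18 t=52 v=3: → [52,64),[51,63),[50,62),[49,61),[48,60),[47,59),[46,58),[45,57),[44,56),[43,55),[42,54),[41,53); WM=52; [36,48) fires=3 [37,49) fires=3 [38,50) fires=3 [39,51) fires=3 [40,52) fires=3
i=19 t=55 v=5: → [55,67),[54,66),[53,65),[52,64),[51,63),[50,62),[49,61),[48,60),[47,59),[46,58),[45,57),[44,56); WM=55; [41,53) fires=3 [42,54) fires=3 [43,55) fires=3
i=20 t=58 v=1: → [58,70),[57,69),[56,68),[55,67),[54,66),[53,65),[52,64),[51,63),[50,62),[49,61),[48,60),[47,59); WM=58; [44,56) fires=4 [45,57) fires=3 [46,58) fires=3
i=21 t=59 v=6: → [59,71),[58,70),[57,69),[56,68),[55,67),[54,66),[53,65),[52,64),[51,63),[50,62),[49,61),[48,60); WM=59; [47,59) fires=3

[0,12)=3 [1,13)=3 [2,14)=3 [3,15)=3 [4,16)=2 [5,17)=1 [6,18)=2 [7,19)=2 [8,20)=1 [9,21)=3 [10,22)=3 [11,23)=3 [12,24)=3 [13,25)=3 [14,26)=3 [15,27)=3 [16,28)=3 [17,29)=3 [18,30)=2 [19,31)=2 [20,32)=2 [22,34)=1 [23,35)=1 [24,36)=2 [25,37)=2 [26,38)=2 [27,39)=2 [28,40)=2 [29,41)=2 [30,42)=2 [31,43)=2 [32,44)=2 [33,45)=2 [34,46)=1 [35,47)=2 [36,48)=3 [37,49)=3 [38,50)=3 [39,51)=3 [40,52)=3 [41,53)=3 [42,54)=3 [43,55)=3 [44,56)=4 [45,57)=3 [46,58)=3 [47,59)=3 [48,60)=4 [49,61)=4 [50,62)=4 [51,63)=4 [52,64)=4 [53,65)=3 [54,66)=3 [55,67)=3 [56,68)=2 [57,69)=2 [58,70)=2 [59,71)=1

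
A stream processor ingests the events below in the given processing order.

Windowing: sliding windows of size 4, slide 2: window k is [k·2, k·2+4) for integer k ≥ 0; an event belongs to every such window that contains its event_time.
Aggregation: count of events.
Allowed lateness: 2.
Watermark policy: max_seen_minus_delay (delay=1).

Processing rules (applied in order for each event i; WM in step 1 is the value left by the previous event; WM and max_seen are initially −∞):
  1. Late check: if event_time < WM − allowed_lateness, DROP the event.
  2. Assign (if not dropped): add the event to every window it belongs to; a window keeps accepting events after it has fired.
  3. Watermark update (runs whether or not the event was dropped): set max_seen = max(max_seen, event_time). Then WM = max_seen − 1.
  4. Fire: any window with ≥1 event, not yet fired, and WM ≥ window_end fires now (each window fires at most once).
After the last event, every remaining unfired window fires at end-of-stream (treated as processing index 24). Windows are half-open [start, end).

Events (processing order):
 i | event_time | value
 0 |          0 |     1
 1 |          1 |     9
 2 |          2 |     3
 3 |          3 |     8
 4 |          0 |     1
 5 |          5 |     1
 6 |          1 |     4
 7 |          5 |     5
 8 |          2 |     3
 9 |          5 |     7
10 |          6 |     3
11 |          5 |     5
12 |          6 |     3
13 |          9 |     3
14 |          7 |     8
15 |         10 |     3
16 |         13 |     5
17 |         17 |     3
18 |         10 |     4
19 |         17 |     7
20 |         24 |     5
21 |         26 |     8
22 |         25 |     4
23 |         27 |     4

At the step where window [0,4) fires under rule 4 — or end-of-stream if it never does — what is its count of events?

i=0 t=0 v=1: → [0,4); WM=-1
i=1 t=1 v=9: → [0,4); WM=0
i=2 t=2 v=3: → [2,6),[0,4); WM=1
i=3 t=3 v=8: → [2,6),[0,4); WM=2
i=4 t=0 v=1: → [0,4); WM=2
i=5 t=5 v=1: → [4,8),[2,6); WM=4; [0,4) fires=5
i=6 t=1 v=4: DROP (t<4-2); WM=4
i=7 t=5 v=5: → [4,8),[2,6); WM=4
i=8 t=2 v=3: → [2,6),[0,4); WM=4
i=9 t=5 v=7: → [4,8),[2,6); WM=4
i=10 t=6 v=3: → [6,10),[4,8); WM=5
i=11 t=5 v=5: → [4,8),[2,6); WM=5
i=12 t=6 v=3: → [6,10),[4,8); WM=5
i=13 t=9 v=3: → [8,12),[6,10); WM=8; [2,6) fires=7 [4,8) fires=6
i=14 t=7 v=8: → [6,10),[4,8); WM=8
i=15 t=10 v=3: → [10,14),[8,12); WM=9
i=16 t=13 v=5: → [12,16),[10,14); WM=12; [6,10) fires=4 [8,12) fires=2
i=17 t=17 v=3: → [16,20),[14,18); WM=16; [10,14) fires=2 [12,16) fires=1
i=18 t=10 v=4: DROP (t<16-2); WM=16
i=19 t=17 v=7: → [16,20),[14,18); WM=16
i=20 t=24 v=5: → [24,28),[22,26); WM=23; [14,18) fires=2 [16,20) fires=2
i=21 t=26 v=8: → [26,30),[24,28); WM=25
i=22 t=25 v=4: → [24,28),[22,26); WM=25
i=23 t=27 v=4: → [26,30),[24,28); WM=26; [22,26) fires=2

5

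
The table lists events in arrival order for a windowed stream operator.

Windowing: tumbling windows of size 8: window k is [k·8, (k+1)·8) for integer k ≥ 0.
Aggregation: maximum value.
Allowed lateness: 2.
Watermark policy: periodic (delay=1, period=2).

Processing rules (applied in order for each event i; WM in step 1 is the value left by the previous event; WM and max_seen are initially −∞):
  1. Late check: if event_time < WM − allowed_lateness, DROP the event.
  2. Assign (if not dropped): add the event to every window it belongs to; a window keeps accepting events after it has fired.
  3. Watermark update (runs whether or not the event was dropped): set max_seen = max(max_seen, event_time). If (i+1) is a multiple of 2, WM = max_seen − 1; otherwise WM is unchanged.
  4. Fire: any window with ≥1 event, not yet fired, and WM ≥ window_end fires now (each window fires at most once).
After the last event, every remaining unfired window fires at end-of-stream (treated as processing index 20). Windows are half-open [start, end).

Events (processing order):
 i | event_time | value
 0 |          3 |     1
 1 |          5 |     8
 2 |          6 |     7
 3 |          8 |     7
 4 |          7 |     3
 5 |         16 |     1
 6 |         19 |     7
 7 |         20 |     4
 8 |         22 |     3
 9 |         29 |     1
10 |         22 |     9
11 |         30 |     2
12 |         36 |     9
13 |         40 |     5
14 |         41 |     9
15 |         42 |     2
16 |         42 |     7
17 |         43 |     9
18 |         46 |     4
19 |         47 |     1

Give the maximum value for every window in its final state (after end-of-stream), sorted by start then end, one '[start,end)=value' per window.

[0,8)=8 [8,16)=7 [16,24)=7 [24,32)=2 [32,40)=9 [40,48)=9

i=0 t=3 v=1: → [0,8); WM=−∞
i=1 t=5 v=8: → [0,8); WM=4
i=2 t=6 v=7: → [0,8); WM=4
i=3 t=8 v=7: → [8,16); WM=7
i=4 t=7 v=3: → [0,8); WM=7
i=5 t=16 v=1: → [16,24); WM=15; [0,8) fires=8
i=6 t=19 v=7: → [16,24); WM=15
i=7 t=20 v=4: → [16,24); WM=19; [8,16) fires=7
i=8 t=22 v=3: → [16,24); WM=19
i=9 t=29 v=1: → [24,32); WM=28; [16,24) fires=7
i=10 t=22 v=9: DROP (t<28-2); WM=28
i=11 t=30 v=2: → [24,32); WM=29
i=12 t=36 v=9: → [32,40); WM=29
i=13 t=40 v=5: → [40,48); WM=39; [24,32) fires=2
i=14 t=41 v=9: → [40,48); WM=39
i=15 t=42 v=2: → [40,48); WM=41; [32,40) fires=9
i=16 t=42 v=7: → [40,48); WM=41
i=17 t=43 v=9: → [40,48); WM=42
i=18 t=46 v=4: → [40,48); WM=42
i=19 t=47 v=1: → [40,48); WM=46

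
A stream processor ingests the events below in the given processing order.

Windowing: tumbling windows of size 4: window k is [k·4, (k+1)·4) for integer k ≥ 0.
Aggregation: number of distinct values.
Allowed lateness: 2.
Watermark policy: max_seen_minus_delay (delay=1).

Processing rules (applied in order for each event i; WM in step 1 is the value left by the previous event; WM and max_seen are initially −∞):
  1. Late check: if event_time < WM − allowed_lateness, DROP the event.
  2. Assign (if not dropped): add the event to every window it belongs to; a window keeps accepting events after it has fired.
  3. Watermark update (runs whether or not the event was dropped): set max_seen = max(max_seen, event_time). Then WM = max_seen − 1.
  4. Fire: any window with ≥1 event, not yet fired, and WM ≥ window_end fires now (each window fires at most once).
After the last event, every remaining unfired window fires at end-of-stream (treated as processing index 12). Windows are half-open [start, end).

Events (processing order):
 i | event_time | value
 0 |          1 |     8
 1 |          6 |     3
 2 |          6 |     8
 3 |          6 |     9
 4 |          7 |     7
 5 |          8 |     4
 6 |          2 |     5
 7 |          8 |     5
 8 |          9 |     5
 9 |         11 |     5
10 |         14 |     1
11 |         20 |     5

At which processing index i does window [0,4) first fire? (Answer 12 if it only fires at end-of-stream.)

i=0 t=1 v=8: → [0,4); WM=0
i=1 t=6 v=3: → [4,8); WM=5; [0,4) fires=1
i=2 t=6 v=8: → [4,8); WM=5
i=3 t=6 v=9: → [4,8); WM=5
i=4 t=7 v=7: → [4,8); WM=6
i=5 t=8 v=4: → [8,12); WM=7
i=6 t=2 v=5: DROP (t<7-2); WM=7
i=7 t=8 v=5: → [8,12); WM=7
i=8 t=9 v=5: → [8,12); WM=8; [4,8) fires=4
i=9 t=11 v=5: → [8,12); WM=10
i=10 t=14 v=1: → [12,16); WM=13; [8,12) fires=2
i=11 t=20 v=5: → [20,24); WM=19; [12,16) fires=1

1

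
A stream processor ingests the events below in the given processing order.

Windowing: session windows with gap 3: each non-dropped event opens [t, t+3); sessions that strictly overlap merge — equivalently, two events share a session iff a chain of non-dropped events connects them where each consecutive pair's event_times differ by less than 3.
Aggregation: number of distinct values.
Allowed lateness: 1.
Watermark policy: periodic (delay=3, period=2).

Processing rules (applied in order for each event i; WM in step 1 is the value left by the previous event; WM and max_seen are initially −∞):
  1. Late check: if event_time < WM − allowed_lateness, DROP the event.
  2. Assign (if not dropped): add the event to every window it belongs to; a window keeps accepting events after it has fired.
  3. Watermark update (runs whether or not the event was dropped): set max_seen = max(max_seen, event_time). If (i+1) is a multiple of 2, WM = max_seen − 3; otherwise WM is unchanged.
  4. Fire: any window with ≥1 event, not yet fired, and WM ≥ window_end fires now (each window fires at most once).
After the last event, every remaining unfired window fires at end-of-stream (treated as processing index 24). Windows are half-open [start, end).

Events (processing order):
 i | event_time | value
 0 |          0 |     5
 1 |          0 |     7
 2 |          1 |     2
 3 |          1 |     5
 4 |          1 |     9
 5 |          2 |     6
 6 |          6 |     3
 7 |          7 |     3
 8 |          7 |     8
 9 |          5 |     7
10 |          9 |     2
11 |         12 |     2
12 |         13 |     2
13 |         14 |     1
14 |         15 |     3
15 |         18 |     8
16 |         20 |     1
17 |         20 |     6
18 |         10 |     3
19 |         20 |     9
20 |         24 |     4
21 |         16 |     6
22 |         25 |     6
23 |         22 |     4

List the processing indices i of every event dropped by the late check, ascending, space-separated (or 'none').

i=0 t=0 v=5: → [0,3); WM=−∞
i=1 t=0 v=7: → [0,3); WM=-3
i=2 t=1 v=2: → [0,4); WM=-3
i=3 t=1 v=5: → [0,4); WM=-2
i=4 t=1 v=9: → [0,4); WM=-2
i=5 t=2 v=6: → [0,5); WM=-1
i=6 t=6 v=3: → [6,9); WM=-1
i=7 t=7 v=3: → [6,10); WM=4
i=8 t=7 v=8: → [6,10); WM=4
i=9 t=5 v=7: → [5,10); WM=4
i=10 t=9 v=2: → [5,12); WM=4
i=11 t=12 v=2: → [12,15); WM=9
i=12 t=13 v=2: → [12,16); WM=9
i=13 t=14 v=1: → [12,17); WM=11
i=14 t=15 v=3: → [12,18); WM=11
i=15 t=18 v=8: → [18,21); WM=15
i=16 t=20 v=1: → [18,23); WM=15
i=17 t=20 v=6: → [18,23); WM=17
i=18 t=10 v=3: DROP (t<17-1); WM=17
i=19 t=20 v=9: → [18,23); WM=17
i=20 t=24 v=4: → [24,27); WM=17
i=21 t=16 v=6: → [12,23); WM=21
i=22 t=25 v=6: → [24,28); WM=21
i=23 t=22 v=4: → [12,28); WM=22

18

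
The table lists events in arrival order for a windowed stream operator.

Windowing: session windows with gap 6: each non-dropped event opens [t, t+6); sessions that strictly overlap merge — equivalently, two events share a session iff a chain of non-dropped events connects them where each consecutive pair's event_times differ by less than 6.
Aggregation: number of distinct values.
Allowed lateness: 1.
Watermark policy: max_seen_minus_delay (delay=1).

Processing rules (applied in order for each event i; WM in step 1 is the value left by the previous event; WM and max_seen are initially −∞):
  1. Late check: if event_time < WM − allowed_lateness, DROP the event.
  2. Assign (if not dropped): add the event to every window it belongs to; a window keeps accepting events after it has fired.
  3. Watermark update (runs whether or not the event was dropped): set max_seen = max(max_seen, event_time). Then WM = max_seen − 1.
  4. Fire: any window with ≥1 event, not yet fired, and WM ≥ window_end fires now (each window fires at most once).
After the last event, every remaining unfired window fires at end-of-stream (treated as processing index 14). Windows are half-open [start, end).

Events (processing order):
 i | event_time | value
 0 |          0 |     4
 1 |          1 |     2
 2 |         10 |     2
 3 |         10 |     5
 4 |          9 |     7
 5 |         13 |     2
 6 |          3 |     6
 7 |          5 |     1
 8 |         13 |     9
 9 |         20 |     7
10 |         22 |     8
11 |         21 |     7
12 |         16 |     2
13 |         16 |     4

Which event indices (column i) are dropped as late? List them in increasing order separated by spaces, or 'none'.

i=0 t=0 v=4: → [0,6); WM=-1
i=1 t=1 v=2: → [0,7); WM=0
i=2 t=10 v=2: → [10,16); WM=9
i=3 t=10 v=5: → [10,16); WM=9
i=4 t=9 v=7: → [9,16); WM=9
i=5 t=13 v=2: → [9,19); WM=12
i=6 t=3 v=6: DROP (t<12-1); WM=12
i=7 t=5 v=1: DROP (t<12-1); WM=12
i=8 t=13 v=9: → [9,19); WM=12
i=9 t=20 v=7: → [20,26); WM=19
i=10 t=22 v=8: → [20,28); WM=21
i=11 t=21 v=7: → [20,28); WM=21
i=12 t=16 v=2: DROP (t<21-1); WM=21
i=13 t=16 v=4: DROP (t<21-1); WM=21

6 7 12 13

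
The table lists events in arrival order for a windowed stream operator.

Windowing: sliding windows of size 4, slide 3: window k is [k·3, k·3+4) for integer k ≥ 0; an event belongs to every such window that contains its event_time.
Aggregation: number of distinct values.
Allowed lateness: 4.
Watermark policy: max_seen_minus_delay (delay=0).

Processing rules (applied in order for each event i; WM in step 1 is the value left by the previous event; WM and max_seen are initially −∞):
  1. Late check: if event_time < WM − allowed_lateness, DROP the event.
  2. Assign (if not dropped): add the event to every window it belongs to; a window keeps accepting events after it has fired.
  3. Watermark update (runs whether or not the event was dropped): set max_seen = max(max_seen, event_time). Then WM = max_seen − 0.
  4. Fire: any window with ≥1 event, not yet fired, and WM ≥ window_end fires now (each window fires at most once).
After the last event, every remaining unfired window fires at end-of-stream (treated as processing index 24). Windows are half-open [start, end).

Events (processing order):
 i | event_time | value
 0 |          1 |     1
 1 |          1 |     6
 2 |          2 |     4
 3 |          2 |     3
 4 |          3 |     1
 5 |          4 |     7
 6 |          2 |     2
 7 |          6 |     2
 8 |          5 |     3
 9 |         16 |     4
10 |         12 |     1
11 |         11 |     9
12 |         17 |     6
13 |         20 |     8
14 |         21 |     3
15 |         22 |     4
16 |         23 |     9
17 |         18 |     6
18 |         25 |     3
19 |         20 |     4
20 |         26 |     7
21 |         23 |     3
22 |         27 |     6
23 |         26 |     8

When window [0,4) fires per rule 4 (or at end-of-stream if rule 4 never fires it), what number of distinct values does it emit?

4

i=0 t=1 v=1: → [0,4); WM=1
i=1 t=1 v=6: → [0,4); WM=1
i=2 t=2 v=4: → [0,4); WM=2
i=3 t=2 v=3: → [0,4); WM=2
i=4 t=3 v=1: → [3,7),[0,4); WM=3
i=5 t=4 v=7: → [3,7); WM=4; [0,4) fires=4
i=6 t=2 v=2: → [0,4); WM=4
i=7 t=6 v=2: → [6,10),[3,7); WM=6
i=8 t=5 v=3: → [3,7); WM=6
i=9 t=16 v=4: → [15,19); WM=16; [3,7) fires=4 [6,10) fires=1
i=10 t=12 v=1: → [12,16),[9,13); WM=16; [9,13) fires=1 [12,16) fires=1
i=11 t=11 v=9: DROP (t<16-4); WM=16
i=12 t=17 v=6: → [15,19); WM=17
i=13 t=20 v=8: → [18,22); WM=20; [15,19) fires=2
i=14 t=21 v=3: → [21,25),[18,22); WM=21
i=15 t=22 v=4: → [21,25); WM=22; [18,22) fires=2
i=16 t=23 v=9: → [21,25); WM=23
i=17 t=18 v=6: DROP (t<23-4); WM=23
i=18 t=25 v=3: → [24,28); WM=25; [21,25) fires=3
i=19 t=20 v=4: DROP (t<25-4); WM=25
i=20 t=26 v=7: → [24,28); WM=26
i=21 t=23 v=3: → [21,25); WM=26
i=22 t=27 v=6: → [27,31),[24,28); WM=27
i=23 t=26 v=8: → [24,28); WM=27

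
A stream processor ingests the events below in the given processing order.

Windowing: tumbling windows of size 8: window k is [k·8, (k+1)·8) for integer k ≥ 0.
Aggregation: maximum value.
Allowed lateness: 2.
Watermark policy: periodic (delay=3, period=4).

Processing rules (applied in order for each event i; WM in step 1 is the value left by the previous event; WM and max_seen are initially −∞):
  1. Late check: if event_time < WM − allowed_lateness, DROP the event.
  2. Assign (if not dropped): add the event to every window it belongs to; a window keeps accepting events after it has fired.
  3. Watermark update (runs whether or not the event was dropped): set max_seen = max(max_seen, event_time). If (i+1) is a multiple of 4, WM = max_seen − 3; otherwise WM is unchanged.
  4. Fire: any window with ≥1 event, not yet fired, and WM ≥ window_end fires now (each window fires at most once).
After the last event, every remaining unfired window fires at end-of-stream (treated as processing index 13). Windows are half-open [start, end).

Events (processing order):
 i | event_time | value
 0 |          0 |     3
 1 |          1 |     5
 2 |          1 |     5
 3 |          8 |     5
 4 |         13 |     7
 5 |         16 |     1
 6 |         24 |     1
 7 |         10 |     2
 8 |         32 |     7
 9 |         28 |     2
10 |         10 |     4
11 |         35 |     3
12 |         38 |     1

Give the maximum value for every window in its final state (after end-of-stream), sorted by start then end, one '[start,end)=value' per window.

[0,8)=5 [8,16)=7 [16,24)=1 [24,32)=2 [32,40)=7

i=0 t=0 v=3: → [0,8); WM=−∞
i=1 t=1 v=5: → [0,8); WM=−∞
i=2 t=1 v=5: → [0,8); WM=−∞
i=3 t=8 v=5: → [8,16); WM=5
i=4 t=13 v=7: → [8,16); WM=5
i=5 t=16 v=1: → [16,24); WM=5
i=6 t=24 v=1: → [24,32); WM=5
i=7 t=10 v=2: → [8,16); WM=21; [0,8) fires=5 [8,16) fires=7
i=8 t=32 v=7: → [32,40); WM=21
i=9 t=28 v=2: → [24,32); WM=21
i=10 t=10 v=4: DROP (t<21-2); WM=21
i=11 t=35 v=3: → [32,40); WM=32; [16,24) fires=1 [24,32) fires=2
i=12 t=38 v=1: → [32,40); WM=32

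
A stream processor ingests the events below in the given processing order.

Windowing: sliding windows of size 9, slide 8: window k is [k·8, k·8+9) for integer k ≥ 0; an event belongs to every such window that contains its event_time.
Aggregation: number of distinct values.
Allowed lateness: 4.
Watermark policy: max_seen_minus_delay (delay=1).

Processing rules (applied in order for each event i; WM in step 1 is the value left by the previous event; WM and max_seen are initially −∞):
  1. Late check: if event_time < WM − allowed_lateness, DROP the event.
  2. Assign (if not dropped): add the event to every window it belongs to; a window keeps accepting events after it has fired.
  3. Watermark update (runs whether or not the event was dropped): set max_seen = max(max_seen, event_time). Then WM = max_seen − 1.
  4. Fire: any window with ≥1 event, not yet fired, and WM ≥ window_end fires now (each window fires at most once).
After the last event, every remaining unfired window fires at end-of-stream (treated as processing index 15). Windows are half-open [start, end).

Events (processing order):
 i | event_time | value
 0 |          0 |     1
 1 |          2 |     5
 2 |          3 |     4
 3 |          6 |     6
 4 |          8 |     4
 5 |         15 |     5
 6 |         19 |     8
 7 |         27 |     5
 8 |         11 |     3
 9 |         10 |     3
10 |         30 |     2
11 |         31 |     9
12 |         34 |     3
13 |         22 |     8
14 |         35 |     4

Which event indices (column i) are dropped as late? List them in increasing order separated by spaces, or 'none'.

8 9 13

i=0 t=0 v=1: → [0,9); WM=-1
i=1 t=2 v=5: → [0,9); WM=1
i=2 t=3 v=4: → [0,9); WM=2
i=3 t=6 v=6: → [0,9); WM=5
i=4 t=8 v=4: → [8,17),[0,9); WM=7
i=5 t=15 v=5: → [8,17); WM=14; [0,9) fires=4
i=6 t=19 v=8: → [16,25); WM=18; [8,17) fires=2
i=7 t=27 v=5: → [24,33); WM=26; [16,25) fires=1
i=8 t=11 v=3: DROP (t<26-4); WM=26
i=9 t=10 v=3: DROP (t<26-4); WM=26
i=10 t=30 v=2: → [24,33); WM=29
i=11 t=31 v=9: → [24,33); WM=30
i=12 t=34 v=3: → [32,41); WM=33; [24,33) fires=3
i=13 t=22 v=8: DROP (t<33-4); WM=33
i=14 t=35 v=4: → [32,41); WM=34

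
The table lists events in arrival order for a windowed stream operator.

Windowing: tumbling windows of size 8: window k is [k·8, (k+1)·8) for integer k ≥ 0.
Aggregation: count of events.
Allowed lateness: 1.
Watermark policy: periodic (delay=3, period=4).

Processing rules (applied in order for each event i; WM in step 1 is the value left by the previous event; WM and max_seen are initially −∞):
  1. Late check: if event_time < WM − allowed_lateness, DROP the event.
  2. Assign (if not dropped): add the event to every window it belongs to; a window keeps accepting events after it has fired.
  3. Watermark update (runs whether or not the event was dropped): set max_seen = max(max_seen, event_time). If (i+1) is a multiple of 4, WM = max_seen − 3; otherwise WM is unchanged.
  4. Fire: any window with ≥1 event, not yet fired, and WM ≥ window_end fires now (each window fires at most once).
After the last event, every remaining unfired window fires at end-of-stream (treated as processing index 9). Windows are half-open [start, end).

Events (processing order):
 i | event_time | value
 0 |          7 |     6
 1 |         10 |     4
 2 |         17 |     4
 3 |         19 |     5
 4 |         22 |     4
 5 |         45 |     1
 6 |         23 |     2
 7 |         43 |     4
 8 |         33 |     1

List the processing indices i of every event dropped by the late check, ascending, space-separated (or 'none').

i=0 t=7 v=6: → [0,8); WM=−∞
i=1 t=10 v=4: → [8,16); WM=−∞
i=2 t=17 v=4: → [16,24); WM=−∞
i=3 t=19 v=5: → [16,24); WM=16; [0,8) fires=1 [8,16) fires=1
i=4 t=22 v=4: → [16,24); WM=16
i=5 t=45 v=1: → [40,48); WM=16
i=6 t=23 v=2: → [16,24); WM=16
i=7 t=43 v=4: → [40,48); WM=42; [16,24) fires=4
i=8 t=33 v=1: DROP (t<42-1); WM=42

8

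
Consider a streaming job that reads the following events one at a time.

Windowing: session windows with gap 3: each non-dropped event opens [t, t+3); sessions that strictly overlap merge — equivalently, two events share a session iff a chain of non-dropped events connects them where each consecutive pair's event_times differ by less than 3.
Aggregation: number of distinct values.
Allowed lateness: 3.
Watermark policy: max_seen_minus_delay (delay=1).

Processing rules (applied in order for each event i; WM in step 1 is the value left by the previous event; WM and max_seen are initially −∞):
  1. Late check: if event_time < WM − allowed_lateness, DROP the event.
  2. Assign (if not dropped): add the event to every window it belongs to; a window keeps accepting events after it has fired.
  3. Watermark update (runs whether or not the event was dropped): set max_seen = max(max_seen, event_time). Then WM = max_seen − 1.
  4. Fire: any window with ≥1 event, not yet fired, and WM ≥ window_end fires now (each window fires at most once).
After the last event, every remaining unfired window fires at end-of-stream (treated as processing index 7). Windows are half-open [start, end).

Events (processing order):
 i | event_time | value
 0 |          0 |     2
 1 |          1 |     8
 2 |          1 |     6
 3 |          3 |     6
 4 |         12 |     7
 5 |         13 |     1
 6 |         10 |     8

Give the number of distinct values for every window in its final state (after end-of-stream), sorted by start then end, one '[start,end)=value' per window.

[0,6)=3 [10,16)=3

i=0 t=0 v=2: → [0,3); WM=-1
i=1 t=1 v=8: → [0,4); WM=0
i=2 t=1 v=6: → [0,4); WM=0
i=3 t=3 v=6: → [0,6); WM=2
i=4 t=12 v=7: → [12,15); WM=11
i=5 t=13 v=1: → [12,16); WM=12
i=6 t=10 v=8: → [10,16); WM=12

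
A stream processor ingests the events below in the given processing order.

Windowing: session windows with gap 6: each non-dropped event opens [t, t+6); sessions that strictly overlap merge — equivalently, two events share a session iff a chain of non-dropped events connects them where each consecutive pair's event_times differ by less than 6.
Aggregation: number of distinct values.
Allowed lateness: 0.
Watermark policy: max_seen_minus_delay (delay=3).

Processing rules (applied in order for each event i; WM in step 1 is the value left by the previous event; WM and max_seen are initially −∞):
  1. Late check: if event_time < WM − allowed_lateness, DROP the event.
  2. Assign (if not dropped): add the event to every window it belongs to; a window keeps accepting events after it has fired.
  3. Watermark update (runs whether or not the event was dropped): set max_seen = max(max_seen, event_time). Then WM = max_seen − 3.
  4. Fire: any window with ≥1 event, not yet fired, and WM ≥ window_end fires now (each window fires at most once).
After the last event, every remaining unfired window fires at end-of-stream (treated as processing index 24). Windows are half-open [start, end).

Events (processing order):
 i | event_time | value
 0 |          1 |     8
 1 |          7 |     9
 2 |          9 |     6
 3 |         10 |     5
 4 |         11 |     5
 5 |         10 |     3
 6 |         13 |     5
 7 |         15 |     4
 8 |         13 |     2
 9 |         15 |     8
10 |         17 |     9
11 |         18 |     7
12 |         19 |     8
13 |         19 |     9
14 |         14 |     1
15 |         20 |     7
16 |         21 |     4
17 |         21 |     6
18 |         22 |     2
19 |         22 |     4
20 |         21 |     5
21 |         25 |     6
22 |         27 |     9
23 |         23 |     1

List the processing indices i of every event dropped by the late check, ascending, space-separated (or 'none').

i=0 t=1 v=8: → [1,7); WM=-2
i=1 t=7 v=9: → [7,13); WM=4
i=2 t=9 v=6: → [7,15); WM=6
i=3 t=10 v=5: → [7,16); WM=7
i=4 t=11 v=5: → [7,17); WM=8
i=5 t=10 v=3: → [7,17); WM=8
i=6 t=13 v=5: → [7,19); WM=10
i=7 t=15 v=4: → [7,21); WM=12
i=8 t=13 v=2: → [7,21); WM=12
i=9 t=15 v=8: → [7,21); WM=12
i=10 t=17 v=9: → [7,23); WM=14
i=11 t=18 v=7: → [7,24); WM=15
i=12 t=19 v=8: → [7,25); WM=16
i=13 t=19 v=9: → [7,25); WM=16
i=14 t=14 v=1: DROP (t<16-0); WM=16
i=15 t=20 v=7: → [7,26); WM=17
i=16 t=21 v=4: → [7,27); WM=18
i=17 t=21 v=6: → [7,27); WM=18
i=18 t=22 v=2: → [7,28); WM=19
i=19 t=22 v=4: → [7,28); WM=19
i=20 t=21 v=5: → [7,28); WM=19
i=21 t=25 v=6: → [7,31); WM=22
i=22 t=27 v=9: → [7,33); WM=24
i=23 t=23 v=1: DROP (t<24-0); WM=24

14 23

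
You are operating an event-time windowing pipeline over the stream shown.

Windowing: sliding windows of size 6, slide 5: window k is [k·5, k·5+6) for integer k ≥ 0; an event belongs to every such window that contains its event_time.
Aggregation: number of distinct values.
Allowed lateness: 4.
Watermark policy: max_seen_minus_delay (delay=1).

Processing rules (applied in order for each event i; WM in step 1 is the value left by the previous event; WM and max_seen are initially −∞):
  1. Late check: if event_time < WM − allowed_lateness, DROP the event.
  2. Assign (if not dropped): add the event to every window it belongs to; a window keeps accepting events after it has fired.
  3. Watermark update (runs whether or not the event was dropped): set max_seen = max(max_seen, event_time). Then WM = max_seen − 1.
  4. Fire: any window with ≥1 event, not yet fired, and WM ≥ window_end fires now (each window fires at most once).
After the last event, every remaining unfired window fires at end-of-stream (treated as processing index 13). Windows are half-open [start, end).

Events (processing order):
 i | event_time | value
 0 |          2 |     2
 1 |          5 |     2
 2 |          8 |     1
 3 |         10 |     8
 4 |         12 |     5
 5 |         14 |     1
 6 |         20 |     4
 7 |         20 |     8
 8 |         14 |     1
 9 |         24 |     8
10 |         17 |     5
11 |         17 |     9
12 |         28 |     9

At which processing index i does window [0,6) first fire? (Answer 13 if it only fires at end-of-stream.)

2

i=0 t=2 v=2: → [0,6); WM=1
i=1 t=5 v=2: → [5,11),[0,6); WM=4
i=2 t=8 v=1: → [5,11); WM=7; [0,6) fires=1
i=3 t=10 v=8: → [10,16),[5,11); WM=9
i=4 t=12 v=5: → [10,16); WM=11; [5,11) fires=3
i=5 t=14 v=1: → [10,16); WM=13
i=6 t=20 v=4: → [20,26),[15,21); WM=19; [10,16) fires=3
i=7 t=20 v=8: → [20,26),[15,21); WM=19
i=8 t=14 v=1: DROP (t<19-4); WM=19
i=9 t=24 v=8: → [20,26); WM=23; [15,21) fires=2
i=10 t=17 v=5: DROP (t<23-4); WM=23
i=11 t=17 v=9: DROP (t<23-4); WM=23
i=12 t=28 v=9: → [25,31); WM=27; [20,26) fires=2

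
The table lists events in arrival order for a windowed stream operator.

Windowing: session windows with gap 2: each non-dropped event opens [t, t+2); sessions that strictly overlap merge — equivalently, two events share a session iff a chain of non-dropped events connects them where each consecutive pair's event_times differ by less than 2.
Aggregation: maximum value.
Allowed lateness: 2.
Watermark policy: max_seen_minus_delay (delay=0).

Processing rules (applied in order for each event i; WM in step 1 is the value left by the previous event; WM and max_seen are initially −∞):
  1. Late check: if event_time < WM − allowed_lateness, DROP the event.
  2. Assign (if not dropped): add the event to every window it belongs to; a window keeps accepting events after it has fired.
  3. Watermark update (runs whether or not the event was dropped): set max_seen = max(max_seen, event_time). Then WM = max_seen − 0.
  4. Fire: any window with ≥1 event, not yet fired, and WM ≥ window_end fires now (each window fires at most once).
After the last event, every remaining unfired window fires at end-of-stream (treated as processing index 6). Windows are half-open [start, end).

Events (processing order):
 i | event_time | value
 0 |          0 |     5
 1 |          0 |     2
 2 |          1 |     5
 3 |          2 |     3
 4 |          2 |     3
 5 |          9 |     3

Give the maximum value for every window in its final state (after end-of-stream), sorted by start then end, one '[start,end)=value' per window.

i=0 t=0 v=5: → [0,2); WM=0
i=1 t=0 v=2: → [0,2); WM=0
i=2 t=1 v=5: → [0,3); WM=1
i=3 t=2 v=3: → [0,4); WM=2
i=4 t=2 v=3: → [0,4); WM=2
i=5 t=9 v=3: → [9,11); WM=9

[0,4)=5 [9,11)=3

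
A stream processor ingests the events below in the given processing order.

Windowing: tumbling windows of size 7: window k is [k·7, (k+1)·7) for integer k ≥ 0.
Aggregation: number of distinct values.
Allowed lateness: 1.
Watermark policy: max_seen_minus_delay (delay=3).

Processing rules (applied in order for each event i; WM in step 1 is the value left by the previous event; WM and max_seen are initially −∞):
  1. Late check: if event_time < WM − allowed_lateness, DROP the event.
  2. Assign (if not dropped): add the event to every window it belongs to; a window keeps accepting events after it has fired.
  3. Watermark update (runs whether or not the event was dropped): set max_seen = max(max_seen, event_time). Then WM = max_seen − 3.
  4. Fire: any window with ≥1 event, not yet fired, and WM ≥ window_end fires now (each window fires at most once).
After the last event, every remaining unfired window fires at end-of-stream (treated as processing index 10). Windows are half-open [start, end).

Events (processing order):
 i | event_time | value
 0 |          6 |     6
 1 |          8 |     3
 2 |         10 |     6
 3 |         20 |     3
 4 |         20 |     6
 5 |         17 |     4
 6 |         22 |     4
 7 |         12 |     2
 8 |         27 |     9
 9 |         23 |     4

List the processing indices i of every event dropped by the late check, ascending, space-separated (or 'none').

7

i=0 t=6 v=6: → [0,7); WM=3
i=1 t=8 v=3: → [7,14); WM=5
i=2 t=10 v=6: → [7,14); WM=7; [0,7) fires=1
i=3 t=20 v=3: → [14,21); WM=17; [7,14) fires=2
i=4 t=20 v=6: → [14,21); WM=17
i=5 t=17 v=4: → [14,21); WM=17
i=6 t=22 v=4: → [21,28); WM=19
i=7 t=12 v=2: DROP (t<19-1); WM=19
i=8 t=27 v=9: → [21,28); WM=24; [14,21) fires=3
i=9 t=23 v=4: → [21,28); WM=24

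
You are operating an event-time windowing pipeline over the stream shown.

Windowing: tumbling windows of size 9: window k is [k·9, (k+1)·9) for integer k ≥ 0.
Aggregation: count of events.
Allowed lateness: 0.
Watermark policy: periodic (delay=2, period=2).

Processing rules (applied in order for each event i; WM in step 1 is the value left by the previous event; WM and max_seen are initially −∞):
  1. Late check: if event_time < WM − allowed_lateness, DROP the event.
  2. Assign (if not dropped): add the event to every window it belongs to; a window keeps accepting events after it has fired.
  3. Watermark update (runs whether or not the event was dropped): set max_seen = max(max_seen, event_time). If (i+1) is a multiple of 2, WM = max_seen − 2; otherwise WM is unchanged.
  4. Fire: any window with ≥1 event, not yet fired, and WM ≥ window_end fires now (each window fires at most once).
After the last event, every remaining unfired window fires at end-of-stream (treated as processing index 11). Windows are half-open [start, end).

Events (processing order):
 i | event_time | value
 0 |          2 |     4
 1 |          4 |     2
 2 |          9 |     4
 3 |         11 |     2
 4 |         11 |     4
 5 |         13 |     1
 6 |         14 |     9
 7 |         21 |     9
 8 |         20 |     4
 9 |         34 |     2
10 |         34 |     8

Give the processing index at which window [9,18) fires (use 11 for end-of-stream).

i=0 t=2 v=4: → [0,9); WM=−∞
i=1 t=4 v=2: → [0,9); WM=2
i=2 t=9 v=4: → [9,18); WM=2
i=3 t=11 v=2: → [9,18); WM=9; [0,9) fires=2
i=4 t=11 v=4: → [9,18); WM=9
i=5 t=13 v=1: → [9,18); WM=11
i=6 t=14 v=9: → [9,18); WM=11
i=7 t=21 v=9: → [18,27); WM=19; [9,18) fires=5
i=8 t=20 v=4: → [18,27); WM=19
i=9 t=34 v=2: → [27,36); WM=32; [18,27) fires=2
i=10 t=34 v=8: → [27,36); WM=32

7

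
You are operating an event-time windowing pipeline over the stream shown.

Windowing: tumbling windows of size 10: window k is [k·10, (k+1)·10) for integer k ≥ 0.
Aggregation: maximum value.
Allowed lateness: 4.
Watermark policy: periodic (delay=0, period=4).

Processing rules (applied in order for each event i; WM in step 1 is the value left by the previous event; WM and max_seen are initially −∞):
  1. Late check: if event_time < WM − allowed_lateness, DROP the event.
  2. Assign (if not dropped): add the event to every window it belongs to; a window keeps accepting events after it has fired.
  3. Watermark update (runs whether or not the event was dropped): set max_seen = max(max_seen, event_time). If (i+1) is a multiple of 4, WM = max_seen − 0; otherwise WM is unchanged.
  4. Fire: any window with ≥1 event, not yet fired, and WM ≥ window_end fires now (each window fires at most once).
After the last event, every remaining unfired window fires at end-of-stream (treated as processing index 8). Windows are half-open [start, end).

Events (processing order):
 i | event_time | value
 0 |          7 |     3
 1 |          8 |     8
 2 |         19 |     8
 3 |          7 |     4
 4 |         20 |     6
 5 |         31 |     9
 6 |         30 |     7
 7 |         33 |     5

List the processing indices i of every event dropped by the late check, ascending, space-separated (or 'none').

i=0 t=7 v=3: → [0,10); WM=−∞
i=1 t=8 v=8: → [0,10); WM=−∞
i=2 t=19 v=8: → [10,20); WM=−∞
i=3 t=7 v=4: → [0,10); WM=19; [0,10) fires=8
i=4 t=20 v=6: → [20,30); WM=19
i=5 t=31 v=9: → [30,40); WM=19
i=6 t=30 v=7: → [30,40); WM=19
i=7 t=33 v=5: → [30,40); WM=33; [10,20) fires=8 [20,30) fires=6

none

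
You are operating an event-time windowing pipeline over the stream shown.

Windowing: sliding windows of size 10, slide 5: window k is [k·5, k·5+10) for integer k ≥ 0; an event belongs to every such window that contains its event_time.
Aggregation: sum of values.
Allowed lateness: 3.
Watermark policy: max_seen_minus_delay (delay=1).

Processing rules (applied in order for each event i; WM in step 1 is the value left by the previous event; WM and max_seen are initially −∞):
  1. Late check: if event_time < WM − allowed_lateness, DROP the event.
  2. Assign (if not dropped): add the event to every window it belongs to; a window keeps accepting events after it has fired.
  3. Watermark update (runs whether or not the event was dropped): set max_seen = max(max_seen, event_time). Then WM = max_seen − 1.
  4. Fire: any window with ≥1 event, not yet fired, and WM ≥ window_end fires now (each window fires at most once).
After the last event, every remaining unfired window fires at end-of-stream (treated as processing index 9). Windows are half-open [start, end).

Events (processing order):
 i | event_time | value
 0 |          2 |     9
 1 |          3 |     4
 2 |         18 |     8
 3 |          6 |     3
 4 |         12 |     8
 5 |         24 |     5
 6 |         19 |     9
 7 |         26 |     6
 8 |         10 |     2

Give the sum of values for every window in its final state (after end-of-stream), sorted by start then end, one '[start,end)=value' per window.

i=0 t=2 v=9: → [0,10); WM=1
i=1 t=3 v=4: → [0,10); WM=2
i=2 t=18 v=8: → [15,25),[10,20); WM=17; [0,10) fires=13
i=3 t=6 v=3: DROP (t<17-3); WM=17
i=4 t=12 v=8: DROP (t<17-3); WM=17
i=5 t=24 v=5: → [20,30),[15,25); WM=23; [10,20) fires=8
i=6 t=19 v=9: DROP (t<23-3); WM=23
i=7 t=26 v=6: → [25,35),[20,30); WM=25; [15,25) fires=13
i=8 t=10 v=2: DROP (t<25-3); WM=25

[0,10)=13 [10,20)=8 [15,25)=13 [20,30)=11 [25,35)=6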